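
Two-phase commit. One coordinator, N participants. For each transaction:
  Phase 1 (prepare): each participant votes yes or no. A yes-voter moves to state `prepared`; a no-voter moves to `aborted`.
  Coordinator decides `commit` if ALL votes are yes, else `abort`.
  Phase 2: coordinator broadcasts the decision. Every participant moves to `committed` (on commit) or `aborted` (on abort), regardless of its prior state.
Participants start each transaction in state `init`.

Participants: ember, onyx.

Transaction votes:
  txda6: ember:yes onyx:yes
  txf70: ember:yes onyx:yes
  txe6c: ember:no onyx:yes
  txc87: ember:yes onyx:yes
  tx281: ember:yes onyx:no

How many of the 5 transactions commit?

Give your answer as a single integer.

Answer: 3

Derivation:
txda6: all yes -> commit (commits=1)
txf70: all yes -> commit (commits=2)
txe6c: no from ember -> abort (commits=2)
txc87: all yes -> commit (commits=3)
tx281: no from onyx -> abort (commits=3)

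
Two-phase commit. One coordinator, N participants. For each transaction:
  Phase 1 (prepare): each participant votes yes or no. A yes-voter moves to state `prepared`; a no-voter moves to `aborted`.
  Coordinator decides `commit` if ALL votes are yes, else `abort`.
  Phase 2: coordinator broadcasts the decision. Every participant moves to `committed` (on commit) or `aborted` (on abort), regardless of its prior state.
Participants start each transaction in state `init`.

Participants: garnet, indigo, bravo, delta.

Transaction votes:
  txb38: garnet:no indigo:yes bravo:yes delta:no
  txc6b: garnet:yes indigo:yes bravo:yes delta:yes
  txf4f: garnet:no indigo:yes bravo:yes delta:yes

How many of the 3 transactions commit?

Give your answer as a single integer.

txb38: no from garnet, delta -> abort (commits=0)
txc6b: all yes -> commit (commits=1)
txf4f: no from garnet -> abort (commits=1)

Answer: 1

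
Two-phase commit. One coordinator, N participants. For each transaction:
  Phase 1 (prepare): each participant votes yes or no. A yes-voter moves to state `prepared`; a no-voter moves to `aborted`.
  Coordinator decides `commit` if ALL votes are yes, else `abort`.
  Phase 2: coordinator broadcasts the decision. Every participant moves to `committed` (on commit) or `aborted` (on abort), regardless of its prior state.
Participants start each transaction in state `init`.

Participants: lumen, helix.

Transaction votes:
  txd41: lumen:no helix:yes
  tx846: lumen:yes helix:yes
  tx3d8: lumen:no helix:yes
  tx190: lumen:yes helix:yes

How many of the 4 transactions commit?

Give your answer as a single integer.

Answer: 2

Derivation:
txd41: no from lumen -> abort (commits=0)
tx846: all yes -> commit (commits=1)
tx3d8: no from lumen -> abort (commits=1)
tx190: all yes -> commit (commits=2)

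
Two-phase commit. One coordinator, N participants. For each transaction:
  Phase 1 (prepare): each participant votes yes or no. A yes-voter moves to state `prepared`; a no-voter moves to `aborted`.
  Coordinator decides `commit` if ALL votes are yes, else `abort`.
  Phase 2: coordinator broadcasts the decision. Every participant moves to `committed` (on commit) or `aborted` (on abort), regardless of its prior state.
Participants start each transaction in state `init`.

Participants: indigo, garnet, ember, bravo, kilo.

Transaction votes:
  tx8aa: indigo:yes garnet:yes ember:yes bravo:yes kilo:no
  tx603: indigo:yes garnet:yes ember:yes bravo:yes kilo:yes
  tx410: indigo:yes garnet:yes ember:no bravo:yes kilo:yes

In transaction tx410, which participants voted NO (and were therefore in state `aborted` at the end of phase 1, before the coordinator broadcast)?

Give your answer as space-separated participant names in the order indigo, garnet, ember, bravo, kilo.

Txn tx410 phase 1: indigo yes -> prepared; garnet yes -> prepared; ember no -> aborted; bravo yes -> prepared; kilo yes -> prepared

Answer: ember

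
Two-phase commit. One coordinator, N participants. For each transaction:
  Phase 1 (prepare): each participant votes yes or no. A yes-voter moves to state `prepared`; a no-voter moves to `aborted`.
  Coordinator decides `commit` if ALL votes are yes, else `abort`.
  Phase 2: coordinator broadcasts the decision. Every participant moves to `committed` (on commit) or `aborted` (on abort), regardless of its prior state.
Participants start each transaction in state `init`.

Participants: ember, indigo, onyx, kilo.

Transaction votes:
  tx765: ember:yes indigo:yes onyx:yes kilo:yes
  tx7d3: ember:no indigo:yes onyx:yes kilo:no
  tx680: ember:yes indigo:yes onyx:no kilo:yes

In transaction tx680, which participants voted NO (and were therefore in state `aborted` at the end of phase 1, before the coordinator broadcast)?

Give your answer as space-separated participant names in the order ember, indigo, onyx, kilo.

Txn tx680 phase 1: ember yes -> prepared; indigo yes -> prepared; onyx no -> aborted; kilo yes -> prepared

Answer: onyx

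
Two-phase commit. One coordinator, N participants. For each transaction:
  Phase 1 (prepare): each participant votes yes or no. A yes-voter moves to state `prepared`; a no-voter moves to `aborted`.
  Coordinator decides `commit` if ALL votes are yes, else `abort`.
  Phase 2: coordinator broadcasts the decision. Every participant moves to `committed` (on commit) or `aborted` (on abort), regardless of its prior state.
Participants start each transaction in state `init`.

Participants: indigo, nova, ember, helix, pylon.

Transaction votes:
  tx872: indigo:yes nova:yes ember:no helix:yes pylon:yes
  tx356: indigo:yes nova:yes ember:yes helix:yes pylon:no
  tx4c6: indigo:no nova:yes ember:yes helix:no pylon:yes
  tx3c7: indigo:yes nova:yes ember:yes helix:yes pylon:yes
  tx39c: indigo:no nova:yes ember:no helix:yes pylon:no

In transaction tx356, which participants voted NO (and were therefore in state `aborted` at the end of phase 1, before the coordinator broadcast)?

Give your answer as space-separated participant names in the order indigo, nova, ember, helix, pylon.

Answer: pylon

Derivation:
Txn tx356 phase 1: indigo yes -> prepared; nova yes -> prepared; ember yes -> prepared; helix yes -> prepared; pylon no -> aborted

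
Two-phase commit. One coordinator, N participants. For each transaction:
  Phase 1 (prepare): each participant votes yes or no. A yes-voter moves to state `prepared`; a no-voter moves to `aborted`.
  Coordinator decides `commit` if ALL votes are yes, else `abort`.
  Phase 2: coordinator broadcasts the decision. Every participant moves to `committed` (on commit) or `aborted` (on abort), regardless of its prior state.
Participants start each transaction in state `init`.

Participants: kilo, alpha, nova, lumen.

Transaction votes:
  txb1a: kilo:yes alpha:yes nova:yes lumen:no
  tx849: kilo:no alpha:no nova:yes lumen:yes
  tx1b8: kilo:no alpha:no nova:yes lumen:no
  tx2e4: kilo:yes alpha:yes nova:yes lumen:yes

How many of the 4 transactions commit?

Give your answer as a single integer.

Answer: 1

Derivation:
txb1a: no from lumen -> abort (commits=0)
tx849: no from kilo, alpha -> abort (commits=0)
tx1b8: no from kilo, alpha, lumen -> abort (commits=0)
tx2e4: all yes -> commit (commits=1)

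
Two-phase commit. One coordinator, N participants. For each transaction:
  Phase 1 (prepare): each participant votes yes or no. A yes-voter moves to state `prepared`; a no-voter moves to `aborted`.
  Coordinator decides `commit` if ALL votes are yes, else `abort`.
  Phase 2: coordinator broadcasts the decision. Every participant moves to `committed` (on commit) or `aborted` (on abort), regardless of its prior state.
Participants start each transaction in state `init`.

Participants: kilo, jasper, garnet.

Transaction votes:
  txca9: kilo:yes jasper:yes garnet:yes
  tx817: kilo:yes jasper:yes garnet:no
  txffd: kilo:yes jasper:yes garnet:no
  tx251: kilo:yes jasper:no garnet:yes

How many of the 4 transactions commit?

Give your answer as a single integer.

txca9: all yes -> commit (commits=1)
tx817: no from garnet -> abort (commits=1)
txffd: no from garnet -> abort (commits=1)
tx251: no from jasper -> abort (commits=1)

Answer: 1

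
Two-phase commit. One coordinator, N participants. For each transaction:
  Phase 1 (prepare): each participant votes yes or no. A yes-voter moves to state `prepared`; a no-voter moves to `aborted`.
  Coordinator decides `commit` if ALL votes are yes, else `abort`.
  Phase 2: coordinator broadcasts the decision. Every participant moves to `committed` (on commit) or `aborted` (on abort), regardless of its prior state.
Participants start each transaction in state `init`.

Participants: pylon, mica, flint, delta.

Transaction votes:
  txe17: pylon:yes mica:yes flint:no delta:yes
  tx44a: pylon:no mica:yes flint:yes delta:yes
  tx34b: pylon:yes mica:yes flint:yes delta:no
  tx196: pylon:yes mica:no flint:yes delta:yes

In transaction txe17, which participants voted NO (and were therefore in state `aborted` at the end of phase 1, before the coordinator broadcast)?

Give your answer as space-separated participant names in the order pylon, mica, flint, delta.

Txn txe17 phase 1: pylon yes -> prepared; mica yes -> prepared; flint no -> aborted; delta yes -> prepared

Answer: flint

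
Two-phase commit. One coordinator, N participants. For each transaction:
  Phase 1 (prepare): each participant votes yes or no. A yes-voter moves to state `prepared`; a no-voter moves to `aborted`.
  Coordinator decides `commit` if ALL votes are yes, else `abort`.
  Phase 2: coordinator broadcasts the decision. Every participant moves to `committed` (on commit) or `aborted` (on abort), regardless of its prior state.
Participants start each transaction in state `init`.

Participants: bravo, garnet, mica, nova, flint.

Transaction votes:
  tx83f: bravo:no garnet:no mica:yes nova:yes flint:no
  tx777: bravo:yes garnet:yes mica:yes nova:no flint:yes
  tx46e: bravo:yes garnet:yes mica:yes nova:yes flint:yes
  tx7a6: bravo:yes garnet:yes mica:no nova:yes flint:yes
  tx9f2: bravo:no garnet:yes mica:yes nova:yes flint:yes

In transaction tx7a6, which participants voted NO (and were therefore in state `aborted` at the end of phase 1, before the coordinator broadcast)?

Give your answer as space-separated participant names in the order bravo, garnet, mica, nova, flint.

Answer: mica

Derivation:
Txn tx7a6 phase 1: bravo yes -> prepared; garnet yes -> prepared; mica no -> aborted; nova yes -> prepared; flint yes -> prepared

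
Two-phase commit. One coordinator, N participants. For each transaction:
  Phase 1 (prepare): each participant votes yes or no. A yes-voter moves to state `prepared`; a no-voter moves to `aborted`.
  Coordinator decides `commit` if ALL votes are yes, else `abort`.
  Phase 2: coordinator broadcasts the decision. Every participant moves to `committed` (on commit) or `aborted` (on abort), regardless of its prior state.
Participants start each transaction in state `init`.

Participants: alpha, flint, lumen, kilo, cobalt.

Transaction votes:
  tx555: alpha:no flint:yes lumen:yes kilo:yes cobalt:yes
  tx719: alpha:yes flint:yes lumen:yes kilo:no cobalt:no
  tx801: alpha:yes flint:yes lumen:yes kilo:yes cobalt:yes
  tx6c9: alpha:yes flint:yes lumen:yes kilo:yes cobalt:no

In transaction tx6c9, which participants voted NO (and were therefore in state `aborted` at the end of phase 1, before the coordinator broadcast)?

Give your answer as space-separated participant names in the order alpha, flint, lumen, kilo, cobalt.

Answer: cobalt

Derivation:
Txn tx6c9 phase 1: alpha yes -> prepared; flint yes -> prepared; lumen yes -> prepared; kilo yes -> prepared; cobalt no -> aborted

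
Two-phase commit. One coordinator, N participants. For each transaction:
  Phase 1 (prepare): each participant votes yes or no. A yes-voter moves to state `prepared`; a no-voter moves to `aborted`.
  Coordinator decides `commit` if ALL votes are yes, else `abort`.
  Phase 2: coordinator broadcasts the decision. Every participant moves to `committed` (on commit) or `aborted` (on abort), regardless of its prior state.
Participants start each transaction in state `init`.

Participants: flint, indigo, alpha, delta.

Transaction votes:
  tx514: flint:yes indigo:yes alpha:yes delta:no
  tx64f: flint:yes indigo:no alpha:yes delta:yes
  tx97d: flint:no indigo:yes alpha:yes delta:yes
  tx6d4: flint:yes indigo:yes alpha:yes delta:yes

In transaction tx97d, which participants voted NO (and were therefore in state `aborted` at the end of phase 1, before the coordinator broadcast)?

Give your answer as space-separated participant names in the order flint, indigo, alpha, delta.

Answer: flint

Derivation:
Txn tx97d phase 1: flint no -> aborted; indigo yes -> prepared; alpha yes -> prepared; delta yes -> prepared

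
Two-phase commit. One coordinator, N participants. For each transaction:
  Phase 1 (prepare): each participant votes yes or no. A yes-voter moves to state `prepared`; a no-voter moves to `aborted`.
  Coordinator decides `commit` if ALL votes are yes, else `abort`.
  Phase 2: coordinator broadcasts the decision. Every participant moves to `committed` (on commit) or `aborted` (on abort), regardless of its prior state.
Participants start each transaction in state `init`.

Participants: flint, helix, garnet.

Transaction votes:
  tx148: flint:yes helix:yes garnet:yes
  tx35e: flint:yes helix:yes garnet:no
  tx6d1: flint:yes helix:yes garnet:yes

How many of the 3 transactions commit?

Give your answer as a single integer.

Answer: 2

Derivation:
tx148: all yes -> commit (commits=1)
tx35e: no from garnet -> abort (commits=1)
tx6d1: all yes -> commit (commits=2)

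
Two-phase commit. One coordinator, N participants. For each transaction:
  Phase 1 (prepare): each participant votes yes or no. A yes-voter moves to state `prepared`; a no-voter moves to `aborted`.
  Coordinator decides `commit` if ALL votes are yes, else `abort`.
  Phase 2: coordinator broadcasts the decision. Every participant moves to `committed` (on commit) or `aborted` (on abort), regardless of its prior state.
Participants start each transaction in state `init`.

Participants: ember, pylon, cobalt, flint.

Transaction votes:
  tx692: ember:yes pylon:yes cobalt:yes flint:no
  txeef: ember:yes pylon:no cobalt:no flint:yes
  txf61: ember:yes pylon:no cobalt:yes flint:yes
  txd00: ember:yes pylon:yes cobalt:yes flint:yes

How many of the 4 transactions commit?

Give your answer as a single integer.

Answer: 1

Derivation:
tx692: no from flint -> abort (commits=0)
txeef: no from pylon, cobalt -> abort (commits=0)
txf61: no from pylon -> abort (commits=0)
txd00: all yes -> commit (commits=1)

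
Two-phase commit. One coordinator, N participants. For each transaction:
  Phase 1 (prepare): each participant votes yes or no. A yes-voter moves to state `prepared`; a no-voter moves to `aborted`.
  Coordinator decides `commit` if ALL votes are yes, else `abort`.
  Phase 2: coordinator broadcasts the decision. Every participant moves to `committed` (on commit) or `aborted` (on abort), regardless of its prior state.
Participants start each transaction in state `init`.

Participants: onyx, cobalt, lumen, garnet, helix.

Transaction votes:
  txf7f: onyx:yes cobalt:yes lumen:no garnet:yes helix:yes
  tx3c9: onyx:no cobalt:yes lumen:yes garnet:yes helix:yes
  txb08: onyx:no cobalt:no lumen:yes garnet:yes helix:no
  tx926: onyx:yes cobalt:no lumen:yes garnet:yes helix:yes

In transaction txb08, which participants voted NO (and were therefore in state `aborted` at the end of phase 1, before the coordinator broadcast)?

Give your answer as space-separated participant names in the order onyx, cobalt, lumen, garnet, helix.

Txn txb08 phase 1: onyx no -> aborted; cobalt no -> aborted; lumen yes -> prepared; garnet yes -> prepared; helix no -> aborted

Answer: onyx cobalt helix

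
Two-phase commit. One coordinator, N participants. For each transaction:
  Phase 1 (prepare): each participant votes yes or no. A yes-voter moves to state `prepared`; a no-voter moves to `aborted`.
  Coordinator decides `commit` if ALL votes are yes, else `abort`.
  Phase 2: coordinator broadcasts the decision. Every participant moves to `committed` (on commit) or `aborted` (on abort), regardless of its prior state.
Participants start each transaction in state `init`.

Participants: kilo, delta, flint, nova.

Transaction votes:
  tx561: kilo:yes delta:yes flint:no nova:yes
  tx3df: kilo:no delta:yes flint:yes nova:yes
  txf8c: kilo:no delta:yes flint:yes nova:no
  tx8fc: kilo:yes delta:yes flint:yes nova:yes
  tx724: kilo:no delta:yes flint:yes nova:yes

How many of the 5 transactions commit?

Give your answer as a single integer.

Answer: 1

Derivation:
tx561: no from flint -> abort (commits=0)
tx3df: no from kilo -> abort (commits=0)
txf8c: no from kilo, nova -> abort (commits=0)
tx8fc: all yes -> commit (commits=1)
tx724: no from kilo -> abort (commits=1)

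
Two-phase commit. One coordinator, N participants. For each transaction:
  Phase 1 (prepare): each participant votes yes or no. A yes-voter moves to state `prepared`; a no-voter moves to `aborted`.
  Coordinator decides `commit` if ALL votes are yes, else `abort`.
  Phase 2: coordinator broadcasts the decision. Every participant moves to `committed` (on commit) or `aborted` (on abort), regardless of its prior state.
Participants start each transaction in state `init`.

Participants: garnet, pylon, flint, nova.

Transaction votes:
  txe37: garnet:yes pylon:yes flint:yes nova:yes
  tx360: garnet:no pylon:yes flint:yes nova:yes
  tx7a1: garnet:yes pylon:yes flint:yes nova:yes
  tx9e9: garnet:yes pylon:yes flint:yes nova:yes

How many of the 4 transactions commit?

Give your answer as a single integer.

txe37: all yes -> commit (commits=1)
tx360: no from garnet -> abort (commits=1)
tx7a1: all yes -> commit (commits=2)
tx9e9: all yes -> commit (commits=3)

Answer: 3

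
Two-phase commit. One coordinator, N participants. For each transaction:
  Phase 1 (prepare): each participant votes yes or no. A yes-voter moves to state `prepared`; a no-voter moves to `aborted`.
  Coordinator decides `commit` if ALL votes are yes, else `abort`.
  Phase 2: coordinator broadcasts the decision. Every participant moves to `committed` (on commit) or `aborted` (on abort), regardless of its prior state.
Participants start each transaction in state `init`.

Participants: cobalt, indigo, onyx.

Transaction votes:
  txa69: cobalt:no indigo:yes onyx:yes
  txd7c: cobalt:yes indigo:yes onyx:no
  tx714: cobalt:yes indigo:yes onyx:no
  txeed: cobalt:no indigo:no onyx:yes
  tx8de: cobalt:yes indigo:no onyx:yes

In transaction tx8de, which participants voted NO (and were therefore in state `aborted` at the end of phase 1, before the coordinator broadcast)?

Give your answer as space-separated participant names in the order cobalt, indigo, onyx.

Answer: indigo

Derivation:
Txn tx8de phase 1: cobalt yes -> prepared; indigo no -> aborted; onyx yes -> prepared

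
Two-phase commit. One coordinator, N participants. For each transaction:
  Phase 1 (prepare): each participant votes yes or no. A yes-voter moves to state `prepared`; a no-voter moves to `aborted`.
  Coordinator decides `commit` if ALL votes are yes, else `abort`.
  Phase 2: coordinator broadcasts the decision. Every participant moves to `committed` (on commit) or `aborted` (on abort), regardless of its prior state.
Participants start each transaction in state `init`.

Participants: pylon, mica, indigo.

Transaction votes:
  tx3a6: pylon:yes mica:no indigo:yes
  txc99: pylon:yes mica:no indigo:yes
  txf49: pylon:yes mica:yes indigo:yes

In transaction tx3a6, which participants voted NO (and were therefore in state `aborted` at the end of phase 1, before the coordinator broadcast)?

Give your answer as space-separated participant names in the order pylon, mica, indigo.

Answer: mica

Derivation:
Txn tx3a6 phase 1: pylon yes -> prepared; mica no -> aborted; indigo yes -> prepared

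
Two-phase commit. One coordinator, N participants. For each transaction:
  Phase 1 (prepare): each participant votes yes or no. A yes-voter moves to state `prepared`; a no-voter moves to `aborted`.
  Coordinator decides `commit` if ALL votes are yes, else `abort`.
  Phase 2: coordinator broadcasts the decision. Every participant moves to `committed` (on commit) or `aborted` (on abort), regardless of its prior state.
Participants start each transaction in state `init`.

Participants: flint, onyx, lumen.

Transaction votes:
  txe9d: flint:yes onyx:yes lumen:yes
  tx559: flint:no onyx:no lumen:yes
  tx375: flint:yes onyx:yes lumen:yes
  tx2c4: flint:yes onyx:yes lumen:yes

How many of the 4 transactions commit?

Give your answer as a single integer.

Answer: 3

Derivation:
txe9d: all yes -> commit (commits=1)
tx559: no from flint, onyx -> abort (commits=1)
tx375: all yes -> commit (commits=2)
tx2c4: all yes -> commit (commits=3)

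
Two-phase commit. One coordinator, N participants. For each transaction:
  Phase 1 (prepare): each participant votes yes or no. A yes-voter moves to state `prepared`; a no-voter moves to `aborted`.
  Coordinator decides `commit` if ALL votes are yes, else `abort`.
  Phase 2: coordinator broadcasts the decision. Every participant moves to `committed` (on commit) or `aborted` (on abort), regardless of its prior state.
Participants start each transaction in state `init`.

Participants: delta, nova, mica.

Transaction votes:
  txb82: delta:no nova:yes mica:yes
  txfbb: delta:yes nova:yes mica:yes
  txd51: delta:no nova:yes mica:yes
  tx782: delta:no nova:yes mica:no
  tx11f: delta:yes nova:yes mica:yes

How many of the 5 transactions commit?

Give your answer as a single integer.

txb82: no from delta -> abort (commits=0)
txfbb: all yes -> commit (commits=1)
txd51: no from delta -> abort (commits=1)
tx782: no from delta, mica -> abort (commits=1)
tx11f: all yes -> commit (commits=2)

Answer: 2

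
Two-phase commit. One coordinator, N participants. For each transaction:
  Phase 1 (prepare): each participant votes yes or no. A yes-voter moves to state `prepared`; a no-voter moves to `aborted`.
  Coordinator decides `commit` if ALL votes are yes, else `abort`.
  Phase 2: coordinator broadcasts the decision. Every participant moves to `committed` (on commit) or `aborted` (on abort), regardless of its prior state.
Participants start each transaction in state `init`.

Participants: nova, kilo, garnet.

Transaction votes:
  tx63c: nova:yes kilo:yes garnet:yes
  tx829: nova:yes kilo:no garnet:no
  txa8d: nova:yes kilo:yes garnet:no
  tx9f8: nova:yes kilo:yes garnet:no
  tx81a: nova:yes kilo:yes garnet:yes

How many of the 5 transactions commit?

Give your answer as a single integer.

tx63c: all yes -> commit (commits=1)
tx829: no from kilo, garnet -> abort (commits=1)
txa8d: no from garnet -> abort (commits=1)
tx9f8: no from garnet -> abort (commits=1)
tx81a: all yes -> commit (commits=2)

Answer: 2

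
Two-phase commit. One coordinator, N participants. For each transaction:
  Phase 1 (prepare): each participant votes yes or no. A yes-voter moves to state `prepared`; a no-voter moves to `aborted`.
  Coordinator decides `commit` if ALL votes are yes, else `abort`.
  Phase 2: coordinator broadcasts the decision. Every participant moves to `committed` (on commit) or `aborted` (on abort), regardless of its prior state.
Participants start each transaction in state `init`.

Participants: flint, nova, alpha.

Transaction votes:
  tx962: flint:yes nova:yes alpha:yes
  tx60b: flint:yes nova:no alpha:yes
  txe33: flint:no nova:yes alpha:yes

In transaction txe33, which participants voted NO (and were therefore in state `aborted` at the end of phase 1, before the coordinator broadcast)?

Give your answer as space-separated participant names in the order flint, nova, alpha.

Answer: flint

Derivation:
Txn txe33 phase 1: flint no -> aborted; nova yes -> prepared; alpha yes -> prepared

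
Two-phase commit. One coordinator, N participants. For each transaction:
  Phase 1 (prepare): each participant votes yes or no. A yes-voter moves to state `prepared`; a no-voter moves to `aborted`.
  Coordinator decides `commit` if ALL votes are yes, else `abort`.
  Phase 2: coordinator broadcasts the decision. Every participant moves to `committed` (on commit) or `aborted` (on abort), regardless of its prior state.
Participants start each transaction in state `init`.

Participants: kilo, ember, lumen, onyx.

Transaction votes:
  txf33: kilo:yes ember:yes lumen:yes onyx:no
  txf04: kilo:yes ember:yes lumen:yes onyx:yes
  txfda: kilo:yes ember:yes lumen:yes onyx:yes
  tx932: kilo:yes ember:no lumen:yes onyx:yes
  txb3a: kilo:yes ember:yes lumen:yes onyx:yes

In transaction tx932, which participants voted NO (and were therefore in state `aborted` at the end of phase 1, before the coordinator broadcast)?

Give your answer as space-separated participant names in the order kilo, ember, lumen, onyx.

Answer: ember

Derivation:
Txn tx932 phase 1: kilo yes -> prepared; ember no -> aborted; lumen yes -> prepared; onyx yes -> prepared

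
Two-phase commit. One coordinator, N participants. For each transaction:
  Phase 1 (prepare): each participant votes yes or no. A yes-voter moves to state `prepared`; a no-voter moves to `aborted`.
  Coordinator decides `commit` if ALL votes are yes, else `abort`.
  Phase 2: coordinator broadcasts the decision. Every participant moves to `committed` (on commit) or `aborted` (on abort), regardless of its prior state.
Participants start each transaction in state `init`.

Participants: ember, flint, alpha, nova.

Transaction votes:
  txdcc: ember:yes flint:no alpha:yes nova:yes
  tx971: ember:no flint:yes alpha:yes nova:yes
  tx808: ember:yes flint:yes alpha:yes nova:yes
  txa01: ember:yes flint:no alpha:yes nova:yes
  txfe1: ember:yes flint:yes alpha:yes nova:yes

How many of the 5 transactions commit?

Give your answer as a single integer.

txdcc: no from flint -> abort (commits=0)
tx971: no from ember -> abort (commits=0)
tx808: all yes -> commit (commits=1)
txa01: no from flint -> abort (commits=1)
txfe1: all yes -> commit (commits=2)

Answer: 2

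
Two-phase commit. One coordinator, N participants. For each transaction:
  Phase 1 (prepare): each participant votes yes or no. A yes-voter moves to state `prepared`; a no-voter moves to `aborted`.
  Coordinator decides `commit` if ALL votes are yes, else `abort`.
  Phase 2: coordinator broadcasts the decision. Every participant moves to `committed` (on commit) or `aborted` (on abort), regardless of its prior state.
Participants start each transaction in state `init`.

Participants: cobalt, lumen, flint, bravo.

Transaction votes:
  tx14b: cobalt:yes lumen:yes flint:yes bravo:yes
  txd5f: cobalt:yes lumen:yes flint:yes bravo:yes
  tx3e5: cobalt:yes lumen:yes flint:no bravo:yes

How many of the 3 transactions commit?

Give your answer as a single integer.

tx14b: all yes -> commit (commits=1)
txd5f: all yes -> commit (commits=2)
tx3e5: no from flint -> abort (commits=2)

Answer: 2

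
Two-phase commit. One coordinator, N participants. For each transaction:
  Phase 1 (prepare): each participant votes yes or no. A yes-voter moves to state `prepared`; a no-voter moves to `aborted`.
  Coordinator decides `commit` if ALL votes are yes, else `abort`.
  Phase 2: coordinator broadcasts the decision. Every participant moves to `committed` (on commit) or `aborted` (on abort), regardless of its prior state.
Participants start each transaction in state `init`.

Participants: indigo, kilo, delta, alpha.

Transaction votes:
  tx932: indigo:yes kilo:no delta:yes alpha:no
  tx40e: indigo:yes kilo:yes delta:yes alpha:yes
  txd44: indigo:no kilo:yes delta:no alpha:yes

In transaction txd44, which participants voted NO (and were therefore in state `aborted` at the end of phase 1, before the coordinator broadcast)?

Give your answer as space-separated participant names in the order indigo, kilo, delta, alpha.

Answer: indigo delta

Derivation:
Txn txd44 phase 1: indigo no -> aborted; kilo yes -> prepared; delta no -> aborted; alpha yes -> prepared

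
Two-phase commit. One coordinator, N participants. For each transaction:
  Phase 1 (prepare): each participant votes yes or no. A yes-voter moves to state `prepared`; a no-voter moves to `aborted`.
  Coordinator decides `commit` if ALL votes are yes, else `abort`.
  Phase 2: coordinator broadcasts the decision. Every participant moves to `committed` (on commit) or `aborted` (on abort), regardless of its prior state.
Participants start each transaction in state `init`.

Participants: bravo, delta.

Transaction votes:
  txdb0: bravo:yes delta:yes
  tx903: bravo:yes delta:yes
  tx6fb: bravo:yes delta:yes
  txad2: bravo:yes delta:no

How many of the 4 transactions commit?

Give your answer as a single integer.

Answer: 3

Derivation:
txdb0: all yes -> commit (commits=1)
tx903: all yes -> commit (commits=2)
tx6fb: all yes -> commit (commits=3)
txad2: no from delta -> abort (commits=3)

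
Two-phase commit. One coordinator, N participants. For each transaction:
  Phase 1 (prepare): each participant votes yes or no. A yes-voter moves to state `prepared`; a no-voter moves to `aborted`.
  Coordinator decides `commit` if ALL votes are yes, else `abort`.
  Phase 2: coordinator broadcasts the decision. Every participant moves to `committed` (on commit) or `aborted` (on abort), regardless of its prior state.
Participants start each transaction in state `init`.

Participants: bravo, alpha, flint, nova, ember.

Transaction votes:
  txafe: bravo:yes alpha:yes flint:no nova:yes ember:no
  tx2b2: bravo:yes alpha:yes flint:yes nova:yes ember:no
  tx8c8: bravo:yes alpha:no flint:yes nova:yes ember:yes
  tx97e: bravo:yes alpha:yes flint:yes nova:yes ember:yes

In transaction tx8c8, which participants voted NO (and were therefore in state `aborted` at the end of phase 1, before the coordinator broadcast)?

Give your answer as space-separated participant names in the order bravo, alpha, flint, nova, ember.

Txn tx8c8 phase 1: bravo yes -> prepared; alpha no -> aborted; flint yes -> prepared; nova yes -> prepared; ember yes -> prepared

Answer: alpha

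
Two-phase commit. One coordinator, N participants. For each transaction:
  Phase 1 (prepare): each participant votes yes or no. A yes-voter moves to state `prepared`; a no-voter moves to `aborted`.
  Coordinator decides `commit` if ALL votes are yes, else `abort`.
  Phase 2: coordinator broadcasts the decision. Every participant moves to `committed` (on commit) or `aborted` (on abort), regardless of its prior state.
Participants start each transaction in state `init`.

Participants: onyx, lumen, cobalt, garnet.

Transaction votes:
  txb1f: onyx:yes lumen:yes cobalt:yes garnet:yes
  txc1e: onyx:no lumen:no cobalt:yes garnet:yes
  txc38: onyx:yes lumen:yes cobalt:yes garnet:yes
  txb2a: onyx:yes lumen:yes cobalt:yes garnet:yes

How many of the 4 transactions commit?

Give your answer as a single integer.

txb1f: all yes -> commit (commits=1)
txc1e: no from onyx, lumen -> abort (commits=1)
txc38: all yes -> commit (commits=2)
txb2a: all yes -> commit (commits=3)

Answer: 3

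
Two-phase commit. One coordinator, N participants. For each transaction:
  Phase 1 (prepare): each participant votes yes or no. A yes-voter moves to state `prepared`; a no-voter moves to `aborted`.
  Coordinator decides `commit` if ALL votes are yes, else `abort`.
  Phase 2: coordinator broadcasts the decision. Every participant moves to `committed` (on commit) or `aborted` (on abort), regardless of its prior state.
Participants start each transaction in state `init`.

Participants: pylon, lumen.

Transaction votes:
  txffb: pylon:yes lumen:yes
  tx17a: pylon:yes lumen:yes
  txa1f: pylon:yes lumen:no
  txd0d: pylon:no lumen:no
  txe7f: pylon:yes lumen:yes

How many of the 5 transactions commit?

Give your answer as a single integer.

txffb: all yes -> commit (commits=1)
tx17a: all yes -> commit (commits=2)
txa1f: no from lumen -> abort (commits=2)
txd0d: no from pylon, lumen -> abort (commits=2)
txe7f: all yes -> commit (commits=3)

Answer: 3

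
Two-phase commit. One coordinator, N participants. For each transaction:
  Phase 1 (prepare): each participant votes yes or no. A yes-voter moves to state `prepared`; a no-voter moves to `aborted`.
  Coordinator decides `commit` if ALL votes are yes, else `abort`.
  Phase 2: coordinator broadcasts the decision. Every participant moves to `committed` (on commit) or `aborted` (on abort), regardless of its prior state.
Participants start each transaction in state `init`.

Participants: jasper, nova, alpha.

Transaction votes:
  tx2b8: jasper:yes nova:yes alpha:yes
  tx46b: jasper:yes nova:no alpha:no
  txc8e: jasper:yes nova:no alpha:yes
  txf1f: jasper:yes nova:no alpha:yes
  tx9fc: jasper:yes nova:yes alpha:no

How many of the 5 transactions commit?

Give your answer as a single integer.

Answer: 1

Derivation:
tx2b8: all yes -> commit (commits=1)
tx46b: no from nova, alpha -> abort (commits=1)
txc8e: no from nova -> abort (commits=1)
txf1f: no from nova -> abort (commits=1)
tx9fc: no from alpha -> abort (commits=1)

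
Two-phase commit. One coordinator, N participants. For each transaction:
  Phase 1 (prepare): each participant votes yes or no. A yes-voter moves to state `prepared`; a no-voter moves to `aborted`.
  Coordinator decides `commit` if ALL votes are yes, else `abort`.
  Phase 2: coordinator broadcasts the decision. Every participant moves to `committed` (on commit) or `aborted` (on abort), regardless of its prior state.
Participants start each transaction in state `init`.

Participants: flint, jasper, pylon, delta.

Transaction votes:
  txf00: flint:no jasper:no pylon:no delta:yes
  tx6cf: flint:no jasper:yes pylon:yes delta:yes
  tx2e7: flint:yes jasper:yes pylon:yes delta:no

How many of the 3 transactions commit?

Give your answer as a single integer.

txf00: no from flint, jasper, pylon -> abort (commits=0)
tx6cf: no from flint -> abort (commits=0)
tx2e7: no from delta -> abort (commits=0)

Answer: 0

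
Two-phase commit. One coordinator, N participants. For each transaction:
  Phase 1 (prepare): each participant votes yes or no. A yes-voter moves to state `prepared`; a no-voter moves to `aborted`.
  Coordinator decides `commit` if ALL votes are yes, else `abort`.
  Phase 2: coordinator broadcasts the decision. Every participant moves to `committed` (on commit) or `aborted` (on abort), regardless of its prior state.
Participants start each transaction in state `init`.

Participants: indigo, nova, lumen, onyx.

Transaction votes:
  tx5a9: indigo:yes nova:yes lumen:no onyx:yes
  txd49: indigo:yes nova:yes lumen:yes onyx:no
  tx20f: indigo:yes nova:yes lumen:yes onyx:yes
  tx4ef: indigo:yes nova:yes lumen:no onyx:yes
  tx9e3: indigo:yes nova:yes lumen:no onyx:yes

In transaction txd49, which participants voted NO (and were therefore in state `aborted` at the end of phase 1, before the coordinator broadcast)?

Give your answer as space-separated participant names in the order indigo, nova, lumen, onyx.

Txn txd49 phase 1: indigo yes -> prepared; nova yes -> prepared; lumen yes -> prepared; onyx no -> aborted

Answer: onyx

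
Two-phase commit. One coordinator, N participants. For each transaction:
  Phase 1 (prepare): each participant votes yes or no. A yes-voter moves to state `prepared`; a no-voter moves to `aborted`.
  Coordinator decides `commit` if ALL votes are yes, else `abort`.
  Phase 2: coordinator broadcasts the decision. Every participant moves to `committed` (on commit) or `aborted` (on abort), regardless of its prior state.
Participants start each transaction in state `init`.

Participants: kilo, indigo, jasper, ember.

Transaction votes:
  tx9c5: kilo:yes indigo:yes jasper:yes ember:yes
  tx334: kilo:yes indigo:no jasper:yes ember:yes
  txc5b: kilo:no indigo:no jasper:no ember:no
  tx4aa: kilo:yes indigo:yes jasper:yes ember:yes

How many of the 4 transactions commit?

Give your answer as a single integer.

tx9c5: all yes -> commit (commits=1)
tx334: no from indigo -> abort (commits=1)
txc5b: no from kilo, indigo, jasper, ember -> abort (commits=1)
tx4aa: all yes -> commit (commits=2)

Answer: 2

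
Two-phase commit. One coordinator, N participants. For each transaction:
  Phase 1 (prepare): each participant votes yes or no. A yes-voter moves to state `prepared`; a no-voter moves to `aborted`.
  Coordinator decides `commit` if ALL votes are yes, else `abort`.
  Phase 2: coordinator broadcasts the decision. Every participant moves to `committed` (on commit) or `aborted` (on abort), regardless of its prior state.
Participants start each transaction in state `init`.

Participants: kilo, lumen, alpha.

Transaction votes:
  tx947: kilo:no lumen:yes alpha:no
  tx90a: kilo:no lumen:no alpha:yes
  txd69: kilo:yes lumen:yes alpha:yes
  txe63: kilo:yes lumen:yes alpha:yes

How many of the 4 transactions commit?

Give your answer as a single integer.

Answer: 2

Derivation:
tx947: no from kilo, alpha -> abort (commits=0)
tx90a: no from kilo, lumen -> abort (commits=0)
txd69: all yes -> commit (commits=1)
txe63: all yes -> commit (commits=2)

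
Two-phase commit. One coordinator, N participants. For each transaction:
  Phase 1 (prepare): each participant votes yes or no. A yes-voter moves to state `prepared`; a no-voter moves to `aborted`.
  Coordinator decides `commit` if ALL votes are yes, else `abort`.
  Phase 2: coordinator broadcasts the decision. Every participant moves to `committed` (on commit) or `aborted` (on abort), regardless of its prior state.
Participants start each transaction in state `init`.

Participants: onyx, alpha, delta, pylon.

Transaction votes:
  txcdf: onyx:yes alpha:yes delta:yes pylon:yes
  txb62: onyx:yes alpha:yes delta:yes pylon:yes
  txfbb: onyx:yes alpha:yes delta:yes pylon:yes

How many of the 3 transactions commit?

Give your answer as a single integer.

txcdf: all yes -> commit (commits=1)
txb62: all yes -> commit (commits=2)
txfbb: all yes -> commit (commits=3)

Answer: 3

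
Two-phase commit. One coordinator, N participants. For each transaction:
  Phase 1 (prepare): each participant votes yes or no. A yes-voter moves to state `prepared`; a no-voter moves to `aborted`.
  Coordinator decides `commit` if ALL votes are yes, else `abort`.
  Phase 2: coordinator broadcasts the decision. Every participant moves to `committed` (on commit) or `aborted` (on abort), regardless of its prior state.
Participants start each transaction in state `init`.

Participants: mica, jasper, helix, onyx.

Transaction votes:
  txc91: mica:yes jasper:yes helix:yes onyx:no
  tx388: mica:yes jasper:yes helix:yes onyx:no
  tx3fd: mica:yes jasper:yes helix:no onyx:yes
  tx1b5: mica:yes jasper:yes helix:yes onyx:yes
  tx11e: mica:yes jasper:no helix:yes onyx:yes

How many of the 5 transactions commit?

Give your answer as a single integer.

Answer: 1

Derivation:
txc91: no from onyx -> abort (commits=0)
tx388: no from onyx -> abort (commits=0)
tx3fd: no from helix -> abort (commits=0)
tx1b5: all yes -> commit (commits=1)
tx11e: no from jasper -> abort (commits=1)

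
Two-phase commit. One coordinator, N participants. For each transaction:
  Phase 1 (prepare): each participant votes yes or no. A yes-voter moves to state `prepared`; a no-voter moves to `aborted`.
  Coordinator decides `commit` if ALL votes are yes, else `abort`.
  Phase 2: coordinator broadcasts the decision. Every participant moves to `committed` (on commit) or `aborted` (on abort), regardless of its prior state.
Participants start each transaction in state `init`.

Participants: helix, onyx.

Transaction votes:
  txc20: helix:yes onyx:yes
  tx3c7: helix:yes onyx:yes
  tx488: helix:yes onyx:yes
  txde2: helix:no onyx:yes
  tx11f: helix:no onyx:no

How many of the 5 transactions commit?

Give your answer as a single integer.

txc20: all yes -> commit (commits=1)
tx3c7: all yes -> commit (commits=2)
tx488: all yes -> commit (commits=3)
txde2: no from helix -> abort (commits=3)
tx11f: no from helix, onyx -> abort (commits=3)

Answer: 3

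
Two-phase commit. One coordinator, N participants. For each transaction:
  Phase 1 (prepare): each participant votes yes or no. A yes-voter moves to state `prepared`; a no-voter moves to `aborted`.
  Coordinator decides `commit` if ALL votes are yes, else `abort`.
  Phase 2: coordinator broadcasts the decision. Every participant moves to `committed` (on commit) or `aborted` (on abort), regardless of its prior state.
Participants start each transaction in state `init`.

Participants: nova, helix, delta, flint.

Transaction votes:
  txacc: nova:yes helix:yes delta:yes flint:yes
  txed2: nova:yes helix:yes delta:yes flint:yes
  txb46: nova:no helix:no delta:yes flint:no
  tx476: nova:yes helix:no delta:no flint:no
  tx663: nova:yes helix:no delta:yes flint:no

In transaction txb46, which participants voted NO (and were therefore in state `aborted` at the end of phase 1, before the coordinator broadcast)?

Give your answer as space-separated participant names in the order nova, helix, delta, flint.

Answer: nova helix flint

Derivation:
Txn txb46 phase 1: nova no -> aborted; helix no -> aborted; delta yes -> prepared; flint no -> aborted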